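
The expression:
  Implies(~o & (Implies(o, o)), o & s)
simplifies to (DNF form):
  o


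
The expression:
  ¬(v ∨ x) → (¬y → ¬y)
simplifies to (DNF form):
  True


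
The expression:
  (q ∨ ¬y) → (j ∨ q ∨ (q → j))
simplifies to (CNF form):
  True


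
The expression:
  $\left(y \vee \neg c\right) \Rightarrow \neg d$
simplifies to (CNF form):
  $\left(c \vee \neg d\right) \wedge \left(\neg d \vee \neg y\right)$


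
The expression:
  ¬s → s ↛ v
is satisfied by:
  {s: True}


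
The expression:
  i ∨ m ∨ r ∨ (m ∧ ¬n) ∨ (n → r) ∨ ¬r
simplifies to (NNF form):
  True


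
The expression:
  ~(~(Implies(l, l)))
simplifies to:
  True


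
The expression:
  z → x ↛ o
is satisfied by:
  {x: True, o: False, z: False}
  {o: False, z: False, x: False}
  {x: True, o: True, z: False}
  {o: True, x: False, z: False}
  {z: True, x: True, o: False}


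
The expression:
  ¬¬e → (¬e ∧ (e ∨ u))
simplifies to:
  ¬e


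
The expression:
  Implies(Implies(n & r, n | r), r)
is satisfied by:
  {r: True}


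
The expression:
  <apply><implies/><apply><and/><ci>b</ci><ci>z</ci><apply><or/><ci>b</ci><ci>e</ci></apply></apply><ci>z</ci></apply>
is always true.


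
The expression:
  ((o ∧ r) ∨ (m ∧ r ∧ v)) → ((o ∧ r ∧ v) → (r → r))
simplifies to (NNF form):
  True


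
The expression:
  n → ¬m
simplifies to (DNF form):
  ¬m ∨ ¬n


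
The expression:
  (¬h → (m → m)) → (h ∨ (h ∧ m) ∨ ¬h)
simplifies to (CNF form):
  True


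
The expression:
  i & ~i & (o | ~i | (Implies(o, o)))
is never true.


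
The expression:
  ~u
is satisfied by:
  {u: False}


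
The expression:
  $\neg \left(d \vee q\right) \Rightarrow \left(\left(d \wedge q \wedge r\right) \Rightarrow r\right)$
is always true.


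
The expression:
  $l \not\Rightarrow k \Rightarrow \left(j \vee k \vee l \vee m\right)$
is always true.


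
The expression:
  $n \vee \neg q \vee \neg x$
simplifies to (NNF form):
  $n \vee \neg q \vee \neg x$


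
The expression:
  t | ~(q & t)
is always true.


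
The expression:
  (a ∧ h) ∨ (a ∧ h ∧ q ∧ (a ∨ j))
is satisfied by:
  {a: True, h: True}


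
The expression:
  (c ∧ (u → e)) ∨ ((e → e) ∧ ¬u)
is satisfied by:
  {e: True, c: True, u: False}
  {e: True, c: False, u: False}
  {c: True, e: False, u: False}
  {e: False, c: False, u: False}
  {e: True, u: True, c: True}


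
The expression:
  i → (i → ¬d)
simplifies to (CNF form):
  ¬d ∨ ¬i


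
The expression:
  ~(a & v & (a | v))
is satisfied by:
  {v: False, a: False}
  {a: True, v: False}
  {v: True, a: False}


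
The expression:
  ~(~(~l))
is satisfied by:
  {l: False}


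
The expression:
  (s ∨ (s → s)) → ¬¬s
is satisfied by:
  {s: True}


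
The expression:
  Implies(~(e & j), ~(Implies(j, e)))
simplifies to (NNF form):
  j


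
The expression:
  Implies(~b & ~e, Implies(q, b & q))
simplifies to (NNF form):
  b | e | ~q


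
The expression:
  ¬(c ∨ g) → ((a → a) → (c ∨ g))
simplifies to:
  c ∨ g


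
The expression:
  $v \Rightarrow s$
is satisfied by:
  {s: True, v: False}
  {v: False, s: False}
  {v: True, s: True}


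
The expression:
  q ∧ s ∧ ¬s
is never true.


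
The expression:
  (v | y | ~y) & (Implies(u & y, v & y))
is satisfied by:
  {v: True, u: False, y: False}
  {u: False, y: False, v: False}
  {y: True, v: True, u: False}
  {y: True, u: False, v: False}
  {v: True, u: True, y: False}
  {u: True, v: False, y: False}
  {y: True, u: True, v: True}


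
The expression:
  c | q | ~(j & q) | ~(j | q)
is always true.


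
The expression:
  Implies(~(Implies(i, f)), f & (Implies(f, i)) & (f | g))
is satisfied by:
  {f: True, i: False}
  {i: False, f: False}
  {i: True, f: True}


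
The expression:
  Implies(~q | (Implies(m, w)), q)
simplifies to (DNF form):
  q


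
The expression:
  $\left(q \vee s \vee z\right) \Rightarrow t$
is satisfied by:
  {t: True, q: False, s: False, z: False}
  {t: True, z: True, q: False, s: False}
  {t: True, s: True, q: False, z: False}
  {t: True, z: True, s: True, q: False}
  {t: True, q: True, s: False, z: False}
  {t: True, z: True, q: True, s: False}
  {t: True, s: True, q: True, z: False}
  {t: True, z: True, s: True, q: True}
  {z: False, q: False, s: False, t: False}


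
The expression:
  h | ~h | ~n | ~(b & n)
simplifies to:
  True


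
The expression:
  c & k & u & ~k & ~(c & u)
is never true.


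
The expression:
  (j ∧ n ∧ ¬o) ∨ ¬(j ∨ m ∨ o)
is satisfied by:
  {n: True, o: False, m: False, j: False}
  {n: False, o: False, m: False, j: False}
  {j: True, n: True, o: False, m: False}
  {j: True, m: True, n: True, o: False}


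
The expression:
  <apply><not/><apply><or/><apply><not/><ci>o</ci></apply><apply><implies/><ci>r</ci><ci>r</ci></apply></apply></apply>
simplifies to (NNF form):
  <false/>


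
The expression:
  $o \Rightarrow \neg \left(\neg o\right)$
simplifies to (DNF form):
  $\text{True}$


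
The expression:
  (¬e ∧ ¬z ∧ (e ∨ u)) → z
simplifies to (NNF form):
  e ∨ z ∨ ¬u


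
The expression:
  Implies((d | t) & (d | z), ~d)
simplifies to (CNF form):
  ~d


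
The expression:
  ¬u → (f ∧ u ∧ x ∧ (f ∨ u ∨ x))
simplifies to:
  u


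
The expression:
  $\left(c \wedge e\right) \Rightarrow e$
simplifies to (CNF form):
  $\text{True}$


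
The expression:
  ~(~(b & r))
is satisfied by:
  {r: True, b: True}


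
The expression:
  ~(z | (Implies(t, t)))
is never true.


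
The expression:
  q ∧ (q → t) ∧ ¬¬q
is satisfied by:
  {t: True, q: True}


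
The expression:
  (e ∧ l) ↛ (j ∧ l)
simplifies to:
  e ∧ l ∧ ¬j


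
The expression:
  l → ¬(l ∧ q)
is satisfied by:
  {l: False, q: False}
  {q: True, l: False}
  {l: True, q: False}


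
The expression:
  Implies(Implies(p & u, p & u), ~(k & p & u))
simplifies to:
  ~k | ~p | ~u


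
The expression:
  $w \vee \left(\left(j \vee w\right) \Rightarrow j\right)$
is always true.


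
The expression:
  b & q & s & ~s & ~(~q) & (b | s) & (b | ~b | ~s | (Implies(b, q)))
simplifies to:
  False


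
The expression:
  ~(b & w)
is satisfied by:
  {w: False, b: False}
  {b: True, w: False}
  {w: True, b: False}


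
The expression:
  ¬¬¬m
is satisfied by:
  {m: False}


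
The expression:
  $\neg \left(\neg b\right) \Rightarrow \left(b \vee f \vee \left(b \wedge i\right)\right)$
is always true.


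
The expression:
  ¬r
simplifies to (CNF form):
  ¬r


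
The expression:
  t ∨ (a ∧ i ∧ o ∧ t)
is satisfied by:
  {t: True}


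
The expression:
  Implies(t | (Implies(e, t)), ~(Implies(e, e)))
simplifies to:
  e & ~t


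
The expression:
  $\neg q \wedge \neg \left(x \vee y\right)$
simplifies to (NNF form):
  $\neg q \wedge \neg x \wedge \neg y$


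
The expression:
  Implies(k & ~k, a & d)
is always true.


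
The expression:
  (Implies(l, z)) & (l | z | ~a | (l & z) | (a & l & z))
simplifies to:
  z | (~a & ~l)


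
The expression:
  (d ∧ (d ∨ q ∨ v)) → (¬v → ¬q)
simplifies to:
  v ∨ ¬d ∨ ¬q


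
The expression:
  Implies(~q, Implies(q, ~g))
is always true.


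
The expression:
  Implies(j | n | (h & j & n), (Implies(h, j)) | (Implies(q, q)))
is always true.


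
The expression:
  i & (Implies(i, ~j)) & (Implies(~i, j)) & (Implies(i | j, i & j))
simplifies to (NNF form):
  False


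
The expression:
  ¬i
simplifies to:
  ¬i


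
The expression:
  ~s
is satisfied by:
  {s: False}


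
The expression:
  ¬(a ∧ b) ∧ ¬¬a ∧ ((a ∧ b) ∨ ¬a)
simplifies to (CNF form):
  False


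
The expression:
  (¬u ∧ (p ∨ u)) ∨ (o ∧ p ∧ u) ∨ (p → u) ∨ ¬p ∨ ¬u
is always true.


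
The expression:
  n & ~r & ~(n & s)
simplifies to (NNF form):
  n & ~r & ~s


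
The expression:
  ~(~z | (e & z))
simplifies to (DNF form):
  z & ~e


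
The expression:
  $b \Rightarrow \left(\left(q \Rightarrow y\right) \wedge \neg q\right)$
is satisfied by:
  {q: False, b: False}
  {b: True, q: False}
  {q: True, b: False}


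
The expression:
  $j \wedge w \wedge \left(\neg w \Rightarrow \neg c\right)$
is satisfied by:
  {j: True, w: True}


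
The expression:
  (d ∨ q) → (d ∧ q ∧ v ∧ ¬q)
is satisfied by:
  {q: False, d: False}


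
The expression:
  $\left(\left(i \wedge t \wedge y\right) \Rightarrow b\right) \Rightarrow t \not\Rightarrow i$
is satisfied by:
  {t: True, y: True, b: False, i: False}
  {t: True, y: False, b: False, i: False}
  {t: True, b: True, y: True, i: False}
  {t: True, b: True, y: False, i: False}
  {t: True, i: True, y: True, b: False}


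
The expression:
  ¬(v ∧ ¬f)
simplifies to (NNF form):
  f ∨ ¬v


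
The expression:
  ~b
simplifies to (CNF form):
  ~b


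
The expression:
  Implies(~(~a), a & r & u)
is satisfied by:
  {u: True, r: True, a: False}
  {u: True, r: False, a: False}
  {r: True, u: False, a: False}
  {u: False, r: False, a: False}
  {a: True, u: True, r: True}


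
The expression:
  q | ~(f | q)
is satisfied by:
  {q: True, f: False}
  {f: False, q: False}
  {f: True, q: True}


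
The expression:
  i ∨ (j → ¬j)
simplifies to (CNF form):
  i ∨ ¬j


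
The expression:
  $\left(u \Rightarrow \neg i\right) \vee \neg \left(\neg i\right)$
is always true.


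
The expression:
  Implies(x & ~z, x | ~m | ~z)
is always true.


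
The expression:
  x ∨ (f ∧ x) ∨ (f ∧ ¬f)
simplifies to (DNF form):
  x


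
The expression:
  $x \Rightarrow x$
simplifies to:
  $\text{True}$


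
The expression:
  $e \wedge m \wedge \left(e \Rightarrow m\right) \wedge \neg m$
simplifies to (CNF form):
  $\text{False}$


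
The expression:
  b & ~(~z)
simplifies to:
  b & z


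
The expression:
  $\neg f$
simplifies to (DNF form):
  $\neg f$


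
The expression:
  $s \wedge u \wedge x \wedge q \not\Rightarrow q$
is never true.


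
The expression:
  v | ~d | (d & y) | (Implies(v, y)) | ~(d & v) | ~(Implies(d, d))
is always true.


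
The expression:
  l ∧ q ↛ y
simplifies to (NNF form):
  l ∧ q ∧ ¬y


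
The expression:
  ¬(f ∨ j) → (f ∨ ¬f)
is always true.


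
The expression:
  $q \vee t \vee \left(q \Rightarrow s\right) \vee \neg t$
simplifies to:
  $\text{True}$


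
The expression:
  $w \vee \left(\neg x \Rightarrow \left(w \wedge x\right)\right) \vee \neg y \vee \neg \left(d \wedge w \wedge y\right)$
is always true.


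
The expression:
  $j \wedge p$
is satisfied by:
  {p: True, j: True}


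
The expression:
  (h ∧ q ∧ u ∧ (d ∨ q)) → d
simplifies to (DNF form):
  d ∨ ¬h ∨ ¬q ∨ ¬u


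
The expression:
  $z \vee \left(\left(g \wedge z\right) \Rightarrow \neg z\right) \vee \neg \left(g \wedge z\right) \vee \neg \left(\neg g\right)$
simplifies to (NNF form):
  $\text{True}$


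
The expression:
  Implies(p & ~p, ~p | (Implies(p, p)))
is always true.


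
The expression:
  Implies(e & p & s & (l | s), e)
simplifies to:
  True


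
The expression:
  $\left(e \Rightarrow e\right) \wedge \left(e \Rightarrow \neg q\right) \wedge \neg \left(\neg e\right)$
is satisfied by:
  {e: True, q: False}


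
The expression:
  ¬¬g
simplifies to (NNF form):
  g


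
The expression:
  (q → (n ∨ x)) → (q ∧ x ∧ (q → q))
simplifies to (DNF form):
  (q ∧ x) ∨ (q ∧ ¬n)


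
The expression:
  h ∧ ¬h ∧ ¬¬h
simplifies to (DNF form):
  False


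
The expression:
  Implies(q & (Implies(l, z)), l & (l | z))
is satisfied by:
  {l: True, q: False}
  {q: False, l: False}
  {q: True, l: True}


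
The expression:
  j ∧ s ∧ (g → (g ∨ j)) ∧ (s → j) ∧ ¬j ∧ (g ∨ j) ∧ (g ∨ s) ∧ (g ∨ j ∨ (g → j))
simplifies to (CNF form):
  False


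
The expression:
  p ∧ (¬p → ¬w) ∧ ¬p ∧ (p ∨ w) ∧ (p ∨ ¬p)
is never true.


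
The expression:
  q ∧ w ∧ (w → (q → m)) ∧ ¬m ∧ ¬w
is never true.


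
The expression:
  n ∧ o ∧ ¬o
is never true.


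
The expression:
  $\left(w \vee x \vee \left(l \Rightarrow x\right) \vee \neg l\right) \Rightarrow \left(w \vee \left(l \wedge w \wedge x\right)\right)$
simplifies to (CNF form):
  $\left(l \vee w\right) \wedge \left(w \vee \neg x\right)$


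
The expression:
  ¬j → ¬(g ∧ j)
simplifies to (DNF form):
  True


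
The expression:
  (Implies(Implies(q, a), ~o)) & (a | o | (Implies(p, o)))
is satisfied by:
  {a: True, q: True, p: False, o: False}
  {a: True, p: False, q: False, o: False}
  {q: True, a: False, p: False, o: False}
  {a: False, p: False, q: False, o: False}
  {a: True, q: True, p: True, o: False}
  {a: True, p: True, q: False, o: False}
  {o: True, q: True, a: False, p: False}
  {o: True, q: True, p: True, a: False}


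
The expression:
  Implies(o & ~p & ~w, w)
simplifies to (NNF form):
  p | w | ~o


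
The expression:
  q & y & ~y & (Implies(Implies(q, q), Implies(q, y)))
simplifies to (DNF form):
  False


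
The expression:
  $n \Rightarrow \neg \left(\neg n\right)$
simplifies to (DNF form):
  $\text{True}$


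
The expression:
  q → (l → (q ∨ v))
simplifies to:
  True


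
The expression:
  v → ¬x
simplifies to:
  ¬v ∨ ¬x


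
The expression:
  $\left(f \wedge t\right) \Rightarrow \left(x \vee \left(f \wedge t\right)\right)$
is always true.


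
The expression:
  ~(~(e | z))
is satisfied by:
  {z: True, e: True}
  {z: True, e: False}
  {e: True, z: False}


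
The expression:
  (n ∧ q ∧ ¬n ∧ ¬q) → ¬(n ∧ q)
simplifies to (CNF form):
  True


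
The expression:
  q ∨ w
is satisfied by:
  {q: True, w: True}
  {q: True, w: False}
  {w: True, q: False}


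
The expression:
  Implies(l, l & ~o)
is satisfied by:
  {l: False, o: False}
  {o: True, l: False}
  {l: True, o: False}


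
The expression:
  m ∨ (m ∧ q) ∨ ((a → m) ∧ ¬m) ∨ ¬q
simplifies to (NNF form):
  m ∨ ¬a ∨ ¬q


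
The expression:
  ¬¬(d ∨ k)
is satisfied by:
  {d: True, k: True}
  {d: True, k: False}
  {k: True, d: False}


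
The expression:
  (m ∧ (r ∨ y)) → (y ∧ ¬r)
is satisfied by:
  {m: False, r: False}
  {r: True, m: False}
  {m: True, r: False}


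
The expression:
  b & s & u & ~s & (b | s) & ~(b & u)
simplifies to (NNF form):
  False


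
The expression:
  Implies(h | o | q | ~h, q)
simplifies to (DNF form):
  q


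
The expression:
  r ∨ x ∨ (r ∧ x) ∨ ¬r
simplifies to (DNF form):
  True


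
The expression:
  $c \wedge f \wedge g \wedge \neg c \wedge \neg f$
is never true.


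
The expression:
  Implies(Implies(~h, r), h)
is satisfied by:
  {h: True, r: False}
  {r: False, h: False}
  {r: True, h: True}


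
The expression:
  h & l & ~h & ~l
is never true.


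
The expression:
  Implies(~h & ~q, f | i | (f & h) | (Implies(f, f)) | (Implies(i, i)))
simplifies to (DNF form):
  True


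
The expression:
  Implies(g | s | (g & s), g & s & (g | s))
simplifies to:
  (g & s) | (~g & ~s)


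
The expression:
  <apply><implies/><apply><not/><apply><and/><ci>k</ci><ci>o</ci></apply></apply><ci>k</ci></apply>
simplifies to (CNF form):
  <ci>k</ci>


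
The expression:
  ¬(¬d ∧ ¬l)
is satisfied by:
  {d: True, l: True}
  {d: True, l: False}
  {l: True, d: False}


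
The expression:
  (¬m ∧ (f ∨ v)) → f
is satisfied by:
  {m: True, f: True, v: False}
  {m: True, f: False, v: False}
  {f: True, m: False, v: False}
  {m: False, f: False, v: False}
  {m: True, v: True, f: True}
  {m: True, v: True, f: False}
  {v: True, f: True, m: False}


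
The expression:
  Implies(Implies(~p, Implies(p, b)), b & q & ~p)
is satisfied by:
  {b: True, q: True, p: False}


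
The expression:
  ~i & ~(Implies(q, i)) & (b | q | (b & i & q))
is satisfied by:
  {q: True, i: False}


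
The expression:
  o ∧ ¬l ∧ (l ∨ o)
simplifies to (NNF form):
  o ∧ ¬l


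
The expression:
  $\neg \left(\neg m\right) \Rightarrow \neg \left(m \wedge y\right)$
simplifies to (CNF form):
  $\neg m \vee \neg y$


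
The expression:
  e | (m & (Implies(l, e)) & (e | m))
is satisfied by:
  {e: True, m: True, l: False}
  {e: True, m: False, l: False}
  {e: True, l: True, m: True}
  {e: True, l: True, m: False}
  {m: True, l: False, e: False}


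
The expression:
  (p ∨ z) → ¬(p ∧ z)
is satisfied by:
  {p: False, z: False}
  {z: True, p: False}
  {p: True, z: False}


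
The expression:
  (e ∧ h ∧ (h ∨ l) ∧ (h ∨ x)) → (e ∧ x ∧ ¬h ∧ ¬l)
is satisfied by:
  {h: False, e: False}
  {e: True, h: False}
  {h: True, e: False}


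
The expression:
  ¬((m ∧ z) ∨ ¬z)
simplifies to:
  z ∧ ¬m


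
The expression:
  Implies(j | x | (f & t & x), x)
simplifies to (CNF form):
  x | ~j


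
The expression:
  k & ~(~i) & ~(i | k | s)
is never true.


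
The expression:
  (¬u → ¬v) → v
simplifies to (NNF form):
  v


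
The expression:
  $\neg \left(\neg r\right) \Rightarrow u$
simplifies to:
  $u \vee \neg r$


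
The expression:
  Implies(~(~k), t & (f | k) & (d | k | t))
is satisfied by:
  {t: True, k: False}
  {k: False, t: False}
  {k: True, t: True}


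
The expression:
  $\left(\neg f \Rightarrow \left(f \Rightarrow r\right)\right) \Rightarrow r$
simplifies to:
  $r$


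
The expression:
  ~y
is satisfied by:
  {y: False}


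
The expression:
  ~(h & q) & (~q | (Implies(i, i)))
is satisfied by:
  {h: False, q: False}
  {q: True, h: False}
  {h: True, q: False}


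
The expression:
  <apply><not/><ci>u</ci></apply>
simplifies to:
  <apply><not/><ci>u</ci></apply>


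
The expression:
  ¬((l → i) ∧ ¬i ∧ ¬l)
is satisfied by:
  {i: True, l: True}
  {i: True, l: False}
  {l: True, i: False}


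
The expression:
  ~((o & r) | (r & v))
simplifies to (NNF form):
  ~r | (~o & ~v)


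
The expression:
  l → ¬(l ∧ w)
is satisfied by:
  {l: False, w: False}
  {w: True, l: False}
  {l: True, w: False}


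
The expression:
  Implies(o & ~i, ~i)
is always true.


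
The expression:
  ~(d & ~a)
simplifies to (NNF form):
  a | ~d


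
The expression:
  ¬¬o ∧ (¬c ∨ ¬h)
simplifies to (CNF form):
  o ∧ (¬c ∨ ¬h)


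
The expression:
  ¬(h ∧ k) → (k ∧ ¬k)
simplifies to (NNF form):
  h ∧ k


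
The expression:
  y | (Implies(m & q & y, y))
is always true.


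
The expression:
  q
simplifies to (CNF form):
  q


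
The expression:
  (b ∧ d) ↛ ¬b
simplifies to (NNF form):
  b ∧ d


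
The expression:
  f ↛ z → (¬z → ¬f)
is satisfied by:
  {z: True, f: False}
  {f: False, z: False}
  {f: True, z: True}


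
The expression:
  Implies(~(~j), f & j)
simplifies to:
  f | ~j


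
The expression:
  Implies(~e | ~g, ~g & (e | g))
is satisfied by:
  {e: True}


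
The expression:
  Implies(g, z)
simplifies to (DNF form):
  z | ~g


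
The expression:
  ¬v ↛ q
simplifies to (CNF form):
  q ∨ ¬v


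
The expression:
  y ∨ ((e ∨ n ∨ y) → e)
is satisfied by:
  {y: True, e: True, n: False}
  {y: True, e: False, n: False}
  {e: True, y: False, n: False}
  {y: False, e: False, n: False}
  {y: True, n: True, e: True}
  {y: True, n: True, e: False}
  {n: True, e: True, y: False}


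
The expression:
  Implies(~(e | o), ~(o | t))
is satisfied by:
  {o: True, e: True, t: False}
  {o: True, e: False, t: False}
  {e: True, o: False, t: False}
  {o: False, e: False, t: False}
  {o: True, t: True, e: True}
  {o: True, t: True, e: False}
  {t: True, e: True, o: False}


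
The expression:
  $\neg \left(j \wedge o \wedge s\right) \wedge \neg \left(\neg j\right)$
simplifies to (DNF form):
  $\left(j \wedge \neg o\right) \vee \left(j \wedge \neg s\right)$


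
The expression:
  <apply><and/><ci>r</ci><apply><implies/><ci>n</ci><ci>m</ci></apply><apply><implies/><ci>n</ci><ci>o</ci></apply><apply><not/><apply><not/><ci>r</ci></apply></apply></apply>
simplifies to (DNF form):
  <apply><or/><apply><and/><ci>r</ci><apply><not/><ci>n</ci></apply></apply><apply><and/><ci>m</ci><ci>o</ci><ci>r</ci></apply><apply><and/><ci>m</ci><ci>r</ci><apply><not/><ci>n</ci></apply></apply><apply><and/><ci>o</ci><ci>r</ci><apply><not/><ci>n</ci></apply></apply></apply>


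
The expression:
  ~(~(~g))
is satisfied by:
  {g: False}


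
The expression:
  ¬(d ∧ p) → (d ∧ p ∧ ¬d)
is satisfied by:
  {p: True, d: True}


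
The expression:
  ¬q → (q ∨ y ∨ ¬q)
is always true.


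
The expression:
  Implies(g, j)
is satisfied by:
  {j: True, g: False}
  {g: False, j: False}
  {g: True, j: True}


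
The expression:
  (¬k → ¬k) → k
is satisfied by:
  {k: True}


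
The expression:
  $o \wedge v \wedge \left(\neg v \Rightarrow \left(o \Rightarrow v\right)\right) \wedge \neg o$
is never true.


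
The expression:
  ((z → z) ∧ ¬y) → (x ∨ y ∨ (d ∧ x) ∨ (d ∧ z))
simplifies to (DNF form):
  x ∨ y ∨ (d ∧ z)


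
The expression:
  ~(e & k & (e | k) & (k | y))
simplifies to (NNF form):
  ~e | ~k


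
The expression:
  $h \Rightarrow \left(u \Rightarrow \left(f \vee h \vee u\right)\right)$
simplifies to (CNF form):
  $\text{True}$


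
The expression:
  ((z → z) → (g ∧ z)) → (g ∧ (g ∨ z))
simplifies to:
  True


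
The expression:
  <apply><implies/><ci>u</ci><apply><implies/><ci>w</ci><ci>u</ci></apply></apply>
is always true.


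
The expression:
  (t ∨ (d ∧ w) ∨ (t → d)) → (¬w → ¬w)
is always true.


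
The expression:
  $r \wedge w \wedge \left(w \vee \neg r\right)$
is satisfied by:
  {r: True, w: True}


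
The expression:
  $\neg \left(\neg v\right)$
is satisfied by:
  {v: True}


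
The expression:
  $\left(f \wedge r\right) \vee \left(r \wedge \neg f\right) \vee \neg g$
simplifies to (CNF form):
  $r \vee \neg g$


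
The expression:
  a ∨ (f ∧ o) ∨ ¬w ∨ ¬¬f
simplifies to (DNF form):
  a ∨ f ∨ ¬w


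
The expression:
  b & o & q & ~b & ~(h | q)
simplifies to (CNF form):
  False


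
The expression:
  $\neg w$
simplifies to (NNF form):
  $\neg w$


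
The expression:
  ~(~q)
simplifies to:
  q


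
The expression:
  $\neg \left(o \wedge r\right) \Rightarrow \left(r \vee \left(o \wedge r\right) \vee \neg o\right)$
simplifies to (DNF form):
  $r \vee \neg o$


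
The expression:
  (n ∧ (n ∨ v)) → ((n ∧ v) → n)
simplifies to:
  True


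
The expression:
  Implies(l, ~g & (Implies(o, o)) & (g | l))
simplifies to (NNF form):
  ~g | ~l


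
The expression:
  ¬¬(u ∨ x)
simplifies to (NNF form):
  u ∨ x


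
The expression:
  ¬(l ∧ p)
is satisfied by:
  {l: False, p: False}
  {p: True, l: False}
  {l: True, p: False}


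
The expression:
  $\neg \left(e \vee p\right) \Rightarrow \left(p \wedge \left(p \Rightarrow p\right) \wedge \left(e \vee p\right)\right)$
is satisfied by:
  {e: True, p: True}
  {e: True, p: False}
  {p: True, e: False}


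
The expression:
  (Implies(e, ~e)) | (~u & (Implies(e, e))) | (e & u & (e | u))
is always true.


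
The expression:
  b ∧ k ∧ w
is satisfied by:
  {w: True, b: True, k: True}


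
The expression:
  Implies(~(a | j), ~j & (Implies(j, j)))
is always true.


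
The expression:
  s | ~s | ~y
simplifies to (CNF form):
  True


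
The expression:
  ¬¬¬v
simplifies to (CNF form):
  ¬v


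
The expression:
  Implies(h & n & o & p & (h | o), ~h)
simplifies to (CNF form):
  ~h | ~n | ~o | ~p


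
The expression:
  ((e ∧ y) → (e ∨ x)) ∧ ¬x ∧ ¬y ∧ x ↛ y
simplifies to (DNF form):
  False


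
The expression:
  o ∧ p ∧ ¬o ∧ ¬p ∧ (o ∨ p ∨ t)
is never true.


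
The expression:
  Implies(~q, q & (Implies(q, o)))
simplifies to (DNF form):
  q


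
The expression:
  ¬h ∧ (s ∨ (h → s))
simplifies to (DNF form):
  ¬h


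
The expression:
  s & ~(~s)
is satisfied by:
  {s: True}


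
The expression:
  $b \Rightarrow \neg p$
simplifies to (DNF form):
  $\neg b \vee \neg p$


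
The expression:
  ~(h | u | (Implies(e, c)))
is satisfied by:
  {e: True, u: False, h: False, c: False}


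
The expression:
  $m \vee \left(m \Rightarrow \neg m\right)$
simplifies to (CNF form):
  $\text{True}$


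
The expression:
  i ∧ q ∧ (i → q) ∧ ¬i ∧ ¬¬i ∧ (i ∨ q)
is never true.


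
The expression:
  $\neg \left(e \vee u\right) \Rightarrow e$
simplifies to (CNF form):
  $e \vee u$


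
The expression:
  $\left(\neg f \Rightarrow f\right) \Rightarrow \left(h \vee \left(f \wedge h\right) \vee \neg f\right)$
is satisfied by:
  {h: True, f: False}
  {f: False, h: False}
  {f: True, h: True}


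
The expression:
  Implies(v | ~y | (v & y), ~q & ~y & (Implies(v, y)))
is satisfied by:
  {y: True, v: False, q: False}
  {v: False, q: False, y: False}
  {y: True, q: True, v: False}


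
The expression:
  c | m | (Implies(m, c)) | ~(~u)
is always true.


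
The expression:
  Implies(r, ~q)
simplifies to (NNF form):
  ~q | ~r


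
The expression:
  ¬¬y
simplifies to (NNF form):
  y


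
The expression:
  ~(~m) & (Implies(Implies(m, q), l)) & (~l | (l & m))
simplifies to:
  m & (l | ~q)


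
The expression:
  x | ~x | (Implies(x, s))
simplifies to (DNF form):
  True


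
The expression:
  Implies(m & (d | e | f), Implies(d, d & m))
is always true.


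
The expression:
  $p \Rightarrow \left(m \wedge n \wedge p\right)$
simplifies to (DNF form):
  $\left(m \wedge n\right) \vee \neg p$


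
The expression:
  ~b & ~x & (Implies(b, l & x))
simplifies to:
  ~b & ~x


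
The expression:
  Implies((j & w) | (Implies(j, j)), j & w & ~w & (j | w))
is never true.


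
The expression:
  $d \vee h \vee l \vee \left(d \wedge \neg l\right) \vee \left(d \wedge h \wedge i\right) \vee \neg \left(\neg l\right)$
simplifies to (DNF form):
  $d \vee h \vee l$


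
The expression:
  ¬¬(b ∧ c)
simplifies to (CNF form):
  b ∧ c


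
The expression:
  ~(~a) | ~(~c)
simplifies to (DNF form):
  a | c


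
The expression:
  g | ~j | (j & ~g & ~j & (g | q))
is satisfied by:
  {g: True, j: False}
  {j: False, g: False}
  {j: True, g: True}


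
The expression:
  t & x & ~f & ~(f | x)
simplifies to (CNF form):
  False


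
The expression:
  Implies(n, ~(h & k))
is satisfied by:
  {h: False, k: False, n: False}
  {n: True, h: False, k: False}
  {k: True, h: False, n: False}
  {n: True, k: True, h: False}
  {h: True, n: False, k: False}
  {n: True, h: True, k: False}
  {k: True, h: True, n: False}


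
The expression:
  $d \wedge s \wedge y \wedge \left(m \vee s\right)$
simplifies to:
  $d \wedge s \wedge y$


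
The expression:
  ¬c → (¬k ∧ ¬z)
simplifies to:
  c ∨ (¬k ∧ ¬z)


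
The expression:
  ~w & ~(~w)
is never true.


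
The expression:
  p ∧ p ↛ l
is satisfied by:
  {p: True, l: False}


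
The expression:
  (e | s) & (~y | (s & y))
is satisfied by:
  {s: True, e: True, y: False}
  {s: True, e: False, y: False}
  {y: True, s: True, e: True}
  {y: True, s: True, e: False}
  {e: True, y: False, s: False}


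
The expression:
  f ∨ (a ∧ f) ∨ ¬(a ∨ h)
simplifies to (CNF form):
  (f ∨ ¬a) ∧ (f ∨ ¬h)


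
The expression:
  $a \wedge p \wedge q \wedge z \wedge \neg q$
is never true.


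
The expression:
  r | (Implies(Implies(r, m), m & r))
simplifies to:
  r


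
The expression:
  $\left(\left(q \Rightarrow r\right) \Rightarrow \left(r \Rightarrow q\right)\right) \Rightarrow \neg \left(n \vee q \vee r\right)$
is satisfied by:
  {r: True, q: False, n: False}
  {q: False, n: False, r: False}
  {r: True, n: True, q: False}


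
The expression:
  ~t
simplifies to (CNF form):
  ~t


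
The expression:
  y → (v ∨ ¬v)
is always true.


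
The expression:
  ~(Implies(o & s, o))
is never true.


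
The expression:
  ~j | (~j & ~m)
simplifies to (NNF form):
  ~j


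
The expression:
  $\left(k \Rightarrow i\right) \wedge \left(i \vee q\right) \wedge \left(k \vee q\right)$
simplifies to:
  $\left(i \wedge k\right) \vee \left(q \wedge \neg k\right)$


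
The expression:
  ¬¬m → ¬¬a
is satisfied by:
  {a: True, m: False}
  {m: False, a: False}
  {m: True, a: True}


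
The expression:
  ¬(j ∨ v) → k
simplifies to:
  j ∨ k ∨ v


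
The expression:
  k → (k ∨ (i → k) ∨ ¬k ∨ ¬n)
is always true.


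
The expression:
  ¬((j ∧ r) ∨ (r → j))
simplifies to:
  r ∧ ¬j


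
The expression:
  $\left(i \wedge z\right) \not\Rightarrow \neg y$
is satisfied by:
  {z: True, i: True, y: True}


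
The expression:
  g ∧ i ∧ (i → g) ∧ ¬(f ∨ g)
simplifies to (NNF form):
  False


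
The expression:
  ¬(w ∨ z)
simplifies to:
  ¬w ∧ ¬z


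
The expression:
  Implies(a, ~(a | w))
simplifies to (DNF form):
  ~a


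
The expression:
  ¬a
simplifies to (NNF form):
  ¬a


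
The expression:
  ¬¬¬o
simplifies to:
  ¬o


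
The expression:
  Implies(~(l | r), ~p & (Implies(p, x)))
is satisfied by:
  {r: True, l: True, p: False}
  {r: True, p: False, l: False}
  {l: True, p: False, r: False}
  {l: False, p: False, r: False}
  {r: True, l: True, p: True}
  {r: True, p: True, l: False}
  {l: True, p: True, r: False}


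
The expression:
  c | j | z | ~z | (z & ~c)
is always true.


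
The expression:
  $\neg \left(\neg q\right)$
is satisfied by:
  {q: True}


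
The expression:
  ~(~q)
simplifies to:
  q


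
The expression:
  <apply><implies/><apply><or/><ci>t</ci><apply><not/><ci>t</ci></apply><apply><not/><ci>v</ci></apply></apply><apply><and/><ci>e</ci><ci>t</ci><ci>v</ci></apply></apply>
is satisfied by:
  {t: True, e: True, v: True}


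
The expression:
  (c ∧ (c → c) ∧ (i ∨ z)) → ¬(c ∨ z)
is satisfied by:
  {z: False, c: False, i: False}
  {i: True, z: False, c: False}
  {z: True, i: False, c: False}
  {i: True, z: True, c: False}
  {c: True, i: False, z: False}


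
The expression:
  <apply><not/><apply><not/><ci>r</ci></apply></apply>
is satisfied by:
  {r: True}


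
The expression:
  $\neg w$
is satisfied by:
  {w: False}


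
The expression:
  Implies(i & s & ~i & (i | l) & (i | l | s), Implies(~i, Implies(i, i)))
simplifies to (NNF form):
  True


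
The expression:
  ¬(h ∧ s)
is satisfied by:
  {s: False, h: False}
  {h: True, s: False}
  {s: True, h: False}


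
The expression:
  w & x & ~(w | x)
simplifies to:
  False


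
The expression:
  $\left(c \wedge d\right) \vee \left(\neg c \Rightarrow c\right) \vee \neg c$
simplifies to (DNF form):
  $\text{True}$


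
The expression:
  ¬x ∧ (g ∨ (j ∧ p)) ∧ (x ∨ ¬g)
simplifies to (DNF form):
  j ∧ p ∧ ¬g ∧ ¬x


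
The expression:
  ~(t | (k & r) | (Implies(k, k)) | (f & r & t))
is never true.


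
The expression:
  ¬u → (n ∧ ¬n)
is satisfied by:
  {u: True}


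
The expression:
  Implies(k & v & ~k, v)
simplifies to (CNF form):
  True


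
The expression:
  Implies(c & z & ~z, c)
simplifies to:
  True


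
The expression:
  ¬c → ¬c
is always true.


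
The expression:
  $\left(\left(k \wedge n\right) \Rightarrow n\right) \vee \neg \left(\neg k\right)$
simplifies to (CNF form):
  $\text{True}$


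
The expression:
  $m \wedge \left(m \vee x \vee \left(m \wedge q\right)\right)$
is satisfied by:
  {m: True}


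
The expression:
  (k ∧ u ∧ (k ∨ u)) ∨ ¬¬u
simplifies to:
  u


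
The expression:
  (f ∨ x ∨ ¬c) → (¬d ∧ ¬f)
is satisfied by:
  {c: True, x: False, f: False, d: False}
  {c: False, x: False, f: False, d: False}
  {c: True, x: True, f: False, d: False}
  {x: True, c: False, f: False, d: False}
  {d: True, c: True, x: False, f: False}


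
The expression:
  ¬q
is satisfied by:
  {q: False}


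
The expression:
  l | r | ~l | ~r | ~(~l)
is always true.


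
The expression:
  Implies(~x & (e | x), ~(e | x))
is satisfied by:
  {x: True, e: False}
  {e: False, x: False}
  {e: True, x: True}


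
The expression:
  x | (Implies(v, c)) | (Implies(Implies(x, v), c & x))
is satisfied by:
  {x: True, c: True, v: False}
  {x: True, v: False, c: False}
  {c: True, v: False, x: False}
  {c: False, v: False, x: False}
  {x: True, c: True, v: True}
  {x: True, v: True, c: False}
  {c: True, v: True, x: False}


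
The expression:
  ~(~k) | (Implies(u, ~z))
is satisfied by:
  {k: True, u: False, z: False}
  {u: False, z: False, k: False}
  {k: True, z: True, u: False}
  {z: True, u: False, k: False}
  {k: True, u: True, z: False}
  {u: True, k: False, z: False}
  {k: True, z: True, u: True}


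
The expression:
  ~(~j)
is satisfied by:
  {j: True}


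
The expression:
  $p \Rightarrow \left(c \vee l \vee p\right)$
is always true.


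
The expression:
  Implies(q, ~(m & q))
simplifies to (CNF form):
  ~m | ~q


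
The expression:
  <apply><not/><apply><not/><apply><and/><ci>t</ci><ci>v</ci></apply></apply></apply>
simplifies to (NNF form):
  <apply><and/><ci>t</ci><ci>v</ci></apply>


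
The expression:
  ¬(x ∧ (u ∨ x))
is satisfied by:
  {x: False}


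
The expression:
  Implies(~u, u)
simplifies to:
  u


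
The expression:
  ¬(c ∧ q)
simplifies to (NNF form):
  ¬c ∨ ¬q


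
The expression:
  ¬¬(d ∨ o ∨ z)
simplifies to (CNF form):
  d ∨ o ∨ z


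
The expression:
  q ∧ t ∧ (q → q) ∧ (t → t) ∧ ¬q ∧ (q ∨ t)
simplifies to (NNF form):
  False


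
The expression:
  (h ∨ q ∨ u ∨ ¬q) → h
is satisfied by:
  {h: True}


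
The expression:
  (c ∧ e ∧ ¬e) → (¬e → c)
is always true.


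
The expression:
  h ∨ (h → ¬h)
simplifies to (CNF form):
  True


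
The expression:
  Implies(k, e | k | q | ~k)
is always true.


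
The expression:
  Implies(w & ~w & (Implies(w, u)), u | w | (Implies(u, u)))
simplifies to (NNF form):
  True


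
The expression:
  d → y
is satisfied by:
  {y: True, d: False}
  {d: False, y: False}
  {d: True, y: True}


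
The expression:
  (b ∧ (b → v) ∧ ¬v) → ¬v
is always true.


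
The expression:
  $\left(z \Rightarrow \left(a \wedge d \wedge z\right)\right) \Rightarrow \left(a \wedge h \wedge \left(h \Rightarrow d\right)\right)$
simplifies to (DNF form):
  $\left(z \wedge \neg a\right) \vee \left(z \wedge \neg d\right) \vee \left(a \wedge d \wedge h\right)$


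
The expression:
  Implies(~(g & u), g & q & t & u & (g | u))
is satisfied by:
  {u: True, g: True}


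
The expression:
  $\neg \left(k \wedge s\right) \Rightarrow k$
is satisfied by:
  {k: True}


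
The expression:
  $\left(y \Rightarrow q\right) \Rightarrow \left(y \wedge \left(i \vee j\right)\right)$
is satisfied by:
  {y: True, i: True, j: True, q: False}
  {y: True, i: True, j: False, q: False}
  {y: True, j: True, q: False, i: False}
  {y: True, j: False, q: False, i: False}
  {y: True, i: True, q: True, j: True}
  {y: True, i: True, q: True, j: False}
  {y: True, q: True, j: True, i: False}


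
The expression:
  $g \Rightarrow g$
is always true.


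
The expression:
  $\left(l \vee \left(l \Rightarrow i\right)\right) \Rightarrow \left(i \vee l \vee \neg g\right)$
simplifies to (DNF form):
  $i \vee l \vee \neg g$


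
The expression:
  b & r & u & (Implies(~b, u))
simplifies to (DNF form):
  b & r & u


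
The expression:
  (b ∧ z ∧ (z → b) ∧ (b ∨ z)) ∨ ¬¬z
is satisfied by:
  {z: True}


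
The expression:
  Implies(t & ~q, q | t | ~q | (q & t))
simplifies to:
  True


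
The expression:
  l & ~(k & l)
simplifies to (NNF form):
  l & ~k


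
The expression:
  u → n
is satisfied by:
  {n: True, u: False}
  {u: False, n: False}
  {u: True, n: True}


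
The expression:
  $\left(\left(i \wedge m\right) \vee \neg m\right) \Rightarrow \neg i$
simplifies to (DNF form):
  $\neg i$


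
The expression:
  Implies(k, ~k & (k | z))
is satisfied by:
  {k: False}


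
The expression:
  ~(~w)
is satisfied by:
  {w: True}


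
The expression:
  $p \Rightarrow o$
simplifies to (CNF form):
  $o \vee \neg p$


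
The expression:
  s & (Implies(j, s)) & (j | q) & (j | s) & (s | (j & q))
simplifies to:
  s & (j | q)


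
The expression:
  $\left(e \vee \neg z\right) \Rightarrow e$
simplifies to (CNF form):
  $e \vee z$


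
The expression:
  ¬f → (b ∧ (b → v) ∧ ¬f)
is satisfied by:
  {v: True, f: True, b: True}
  {v: True, f: True, b: False}
  {f: True, b: True, v: False}
  {f: True, b: False, v: False}
  {v: True, b: True, f: False}


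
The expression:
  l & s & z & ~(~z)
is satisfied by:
  {z: True, s: True, l: True}


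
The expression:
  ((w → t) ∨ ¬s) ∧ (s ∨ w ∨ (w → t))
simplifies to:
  t ∨ ¬s ∨ ¬w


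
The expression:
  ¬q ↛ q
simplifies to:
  True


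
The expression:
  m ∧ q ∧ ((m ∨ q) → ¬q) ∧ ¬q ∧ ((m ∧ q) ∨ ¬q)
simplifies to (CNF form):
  False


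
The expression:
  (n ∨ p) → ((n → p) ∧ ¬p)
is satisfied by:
  {n: False, p: False}


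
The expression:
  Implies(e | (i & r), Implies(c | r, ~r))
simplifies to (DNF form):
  ~r | (~e & ~i)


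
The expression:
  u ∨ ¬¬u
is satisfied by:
  {u: True}


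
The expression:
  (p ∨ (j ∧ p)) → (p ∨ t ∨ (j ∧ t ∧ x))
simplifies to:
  True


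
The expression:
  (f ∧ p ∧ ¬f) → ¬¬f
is always true.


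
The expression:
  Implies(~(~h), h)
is always true.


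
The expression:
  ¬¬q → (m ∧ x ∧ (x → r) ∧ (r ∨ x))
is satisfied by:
  {m: True, r: True, x: True, q: False}
  {m: True, r: True, x: False, q: False}
  {m: True, x: True, r: False, q: False}
  {m: True, x: False, r: False, q: False}
  {r: True, x: True, m: False, q: False}
  {r: True, x: False, m: False, q: False}
  {x: True, m: False, r: False, q: False}
  {x: False, m: False, r: False, q: False}
  {q: True, m: True, r: True, x: True}
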